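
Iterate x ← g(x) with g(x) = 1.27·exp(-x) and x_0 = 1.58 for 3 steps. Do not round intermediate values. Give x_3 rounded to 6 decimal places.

0.477752

x_1 = g(1.580000) = 0.261588
x_2 = g(0.261588) = 0.977681
x_3 = g(0.977681) = 0.477752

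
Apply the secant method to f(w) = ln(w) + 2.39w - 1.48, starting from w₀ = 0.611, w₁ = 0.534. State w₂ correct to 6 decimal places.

0.734779

Secant update: w_(k+1) = w_k − f(w_k)·(w_k − w_(k-1))/(f(w_k) − f(w_(k-1))).
f(w_0) = -0.512368, f(w_1) = -0.831099
w_2 = 0.534000 - (-0.831099)·(0.534000 - 0.611000)/(-0.831099 - (-0.512368)) = 0.734779; f(w_2) = -0.032062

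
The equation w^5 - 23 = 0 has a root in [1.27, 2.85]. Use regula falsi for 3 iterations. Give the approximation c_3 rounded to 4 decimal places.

False-position update: c = (a·f(b) − b·f(a))/(f(b) − f(a)); replace the endpoint whose sign matches f(c).
f(1.270000) = -19.696163, f(2.850000) = 165.028768
step 1: c = 1.438466, f(c) = -16.841165 < 0 → new bracket [1.438466, 2.850000]
step 2: c = 1.569174, f(c) = -13.486153 < 0 → new bracket [1.569174, 2.850000]
step 3: c = 1.665936, f(c) = -10.168076 < 0 → new bracket [1.665936, 2.850000]

1.6659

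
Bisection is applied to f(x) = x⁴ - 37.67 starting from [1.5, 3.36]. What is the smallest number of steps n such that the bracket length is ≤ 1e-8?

Initial width b − a = 3.36 − 1.5 = 1.860000.
After n steps the width is (b−a)/2^n; need (b−a)/2^n ≤ 1e-8.
So n ≥ log₂(1.860000/1e-8) = log₂(186000000.0000) ≈ 27.4707.
Hence n = 28.

28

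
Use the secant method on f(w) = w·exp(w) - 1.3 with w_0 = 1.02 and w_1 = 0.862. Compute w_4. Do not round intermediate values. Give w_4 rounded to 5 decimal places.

0.66737

f(w_0) = 1.528659, f(w_1) = 0.741123
w_2 = 0.862000 - (0.741123)·(0.862000 - 1.020000)/(0.741123 - (1.528659)) = 0.713312; f(w_2) = 0.155683
w_3 = 0.713312 - (0.155683)·(0.713312 - 0.862000)/(0.155683 - (0.741123)) = 0.673772; f(w_3) = 0.021686
w_4 = 0.673772 - (0.021686)·(0.673772 - 0.713312)/(0.021686 - (0.155683)) = 0.667373; f(w_4) = 0.000783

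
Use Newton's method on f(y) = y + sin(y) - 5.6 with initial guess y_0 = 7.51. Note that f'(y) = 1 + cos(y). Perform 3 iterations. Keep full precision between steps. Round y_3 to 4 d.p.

5.9385

y_0 = 7.510000: f = 2.851419, f' = 1.337238 → y_1 = 7.510000 - (2.851419)/(1.337238) = 5.377680
y_1 = 5.377680: f = -1.009057, f' = 1.617288 → y_2 = 5.377680 - (-1.009057)/(1.617288) = 6.001599
y_2 = 6.001599: f = 0.123720, f' = 1.960616 → y_3 = 6.001599 - (0.123720)/(1.960616) = 5.938497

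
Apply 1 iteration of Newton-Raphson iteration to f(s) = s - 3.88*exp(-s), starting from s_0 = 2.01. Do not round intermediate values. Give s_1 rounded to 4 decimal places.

Newton update: s ← s − f(s)/f'(s).
f'(s) = 1 + 3.88*exp(-s)
s_0 = 2.010000: f = 1.490124, f' = 1.519876 → s_1 = 2.010000 - (1.490124)/(1.519876) = 1.029575

1.0296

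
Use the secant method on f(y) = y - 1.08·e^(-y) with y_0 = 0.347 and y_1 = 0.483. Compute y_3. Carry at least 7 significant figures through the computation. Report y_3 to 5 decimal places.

0.59531

Secant update: y_(k+1) = y_k − f(y_k)·(y_k − y_(k-1))/(f(y_k) − f(y_(k-1))).
f(y_0) = -0.416350, f(y_1) = -0.183284
y_2 = 0.483000 - (-0.183284)·(0.483000 - 0.347000)/(-0.183284 - (-0.416350)) = 0.589951; f(y_2) = -0.008751
y_3 = 0.589951 - (-0.008751)·(0.589951 - 0.483000)/(-0.008751 - (-0.183284)) = 0.595314; f(y_3) = -0.000187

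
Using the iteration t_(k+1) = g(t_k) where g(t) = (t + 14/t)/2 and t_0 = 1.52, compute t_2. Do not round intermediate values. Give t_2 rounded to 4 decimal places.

t_1 = g(1.520000) = 5.365263
t_2 = g(5.365263) = 3.987321

3.9873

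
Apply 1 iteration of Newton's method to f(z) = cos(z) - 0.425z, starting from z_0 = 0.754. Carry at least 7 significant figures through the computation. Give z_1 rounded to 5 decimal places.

f'(z) = -sin(z) - 0.425
z_0 = 0.754000: f = 0.408506, f' = -1.109560 → z_1 = 0.754000 - (0.408506)/(-1.109560) = 1.122170

1.12217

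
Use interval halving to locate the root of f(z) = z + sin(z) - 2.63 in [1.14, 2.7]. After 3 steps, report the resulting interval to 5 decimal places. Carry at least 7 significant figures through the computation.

f(1.140000) = -0.581367, f(2.700000) = 0.497380 (opposite signs)
step 1: m = 1.920000, f(m) = 0.229645 > 0 → root in [1.140000, 1.920000]
step 2: m = 1.530000, f(m) = -0.100832 < 0 → root in [1.530000, 1.920000]
step 3: m = 1.725000, f(m) = 0.083134 > 0 → root in [1.530000, 1.725000]

[1.53000, 1.72500]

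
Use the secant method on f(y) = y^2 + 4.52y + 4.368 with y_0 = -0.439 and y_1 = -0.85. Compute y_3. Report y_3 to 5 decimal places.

Secant update: y_(k+1) = y_k − f(y_k)·(y_k − y_(k-1))/(f(y_k) − f(y_(k-1))).
f(y_0) = 2.576441, f(y_1) = 1.248500
y_2 = -0.850000 - (1.248500)·(-0.850000 - -0.439000)/(1.248500 - (2.576441)) = -1.236413; f(y_2) = 0.308131
y_3 = -1.236413 - (0.308131)·(-1.236413 - -0.850000)/(0.308131 - (1.248500)) = -1.363029; f(y_3) = 0.064958

-1.36303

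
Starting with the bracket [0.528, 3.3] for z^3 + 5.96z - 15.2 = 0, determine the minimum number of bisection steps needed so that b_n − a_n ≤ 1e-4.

Initial width b − a = 3.3 − 0.528 = 2.772000.
After n steps the width is (b−a)/2^n; need (b−a)/2^n ≤ 1e-4.
So n ≥ log₂(2.772000/1e-4) = log₂(27720.0000) ≈ 14.7586.
Hence n = 15.

15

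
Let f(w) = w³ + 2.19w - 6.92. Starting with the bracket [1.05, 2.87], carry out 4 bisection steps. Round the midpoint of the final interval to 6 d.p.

1.561875

f(1.050000) = -3.462875, f(2.870000) = 23.005203 (opposite signs)
step 1: m = 1.960000, f(m) = 4.901936 > 0 → root in [1.050000, 1.960000]
step 2: m = 1.505000, f(m) = -0.215187 < 0 → root in [1.505000, 1.960000]
step 3: m = 1.732500, f(m) = 2.074371 > 0 → root in [1.505000, 1.732500]
step 4: m = 1.618750, f(m) = 0.866757 > 0 → root in [1.505000, 1.618750]
Midpoint of [1.505000, 1.618750] = 1.561875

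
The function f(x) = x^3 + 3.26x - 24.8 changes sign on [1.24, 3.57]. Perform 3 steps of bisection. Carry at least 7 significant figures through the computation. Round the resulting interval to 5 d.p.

f(1.240000) = -18.850976, f(3.570000) = 32.337493 (opposite signs)
step 1: m = 2.405000, f(m) = -3.049120 < 0 → root in [2.405000, 3.570000]
step 2: m = 2.987500, f(m) = 11.603154 > 0 → root in [2.405000, 2.987500]
step 3: m = 2.696250, f(m) = 3.590876 > 0 → root in [2.405000, 2.696250]

[2.40500, 2.69625]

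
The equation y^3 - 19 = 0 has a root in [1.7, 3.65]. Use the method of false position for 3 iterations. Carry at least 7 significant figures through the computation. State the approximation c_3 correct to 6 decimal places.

2.636821

f(1.700000) = -14.087000, f(3.650000) = 29.627125
step 1: c = 2.328393, f(c) = -6.376818 < 0 → new bracket [2.328393, 3.650000]
step 2: c = 2.562469, f(c) = -2.174201 < 0 → new bracket [2.562469, 3.650000]
step 3: c = 2.636821, f(c) = -0.666639 < 0 → new bracket [2.636821, 3.650000]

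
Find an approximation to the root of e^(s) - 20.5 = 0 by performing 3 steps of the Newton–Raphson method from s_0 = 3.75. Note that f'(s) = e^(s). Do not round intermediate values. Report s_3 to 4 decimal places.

s_0 = 3.750000: f = 22.021082, f' = 42.521082 → s_1 = 3.750000 - (22.021082)/(42.521082) = 3.232114
s_1 = 3.232114: f = 4.833149, f' = 25.333149 → s_2 = 3.232114 - (4.833149)/(25.333149) = 3.041330
s_2 = 3.041330: f = 0.433070, f' = 20.933070 → s_3 = 3.041330 - (0.433070)/(20.933070) = 3.020642

3.0206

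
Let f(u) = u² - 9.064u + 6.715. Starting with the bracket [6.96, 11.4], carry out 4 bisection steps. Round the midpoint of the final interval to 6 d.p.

8.208750

f(6.960000) = -7.928840, f(11.400000) = 33.345400 (opposite signs)
step 1: m = 9.180000, f(m) = 7.779880 > 0 → root in [6.960000, 9.180000]
step 2: m = 8.070000, f(m) = -1.306580 < 0 → root in [8.070000, 9.180000]
step 3: m = 8.625000, f(m) = 2.928625 > 0 → root in [8.070000, 8.625000]
step 4: m = 8.347500, f(m) = 0.734016 > 0 → root in [8.070000, 8.347500]
Midpoint of [8.070000, 8.347500] = 8.208750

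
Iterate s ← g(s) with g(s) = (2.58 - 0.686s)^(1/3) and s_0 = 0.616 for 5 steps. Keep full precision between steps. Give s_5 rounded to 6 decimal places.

s_1 = g(0.616000) = 1.292147
s_2 = g(1.292147) = 1.191981
s_3 = g(1.191981) = 1.207888
s_4 = g(1.207888) = 1.205390
s_5 = g(1.205390) = 1.205783

1.205783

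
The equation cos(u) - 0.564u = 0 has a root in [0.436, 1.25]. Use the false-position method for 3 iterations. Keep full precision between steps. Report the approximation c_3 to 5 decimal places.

False-position update: c = (a·f(b) − b·f(a))/(f(b) − f(a)); replace the endpoint whose sign matches f(c).
f(0.436000) = 0.660544, f(1.250000) = -0.389678
step 1: c = 0.947971, f(c) = 0.048677 > 0 → new bracket [0.947971, 1.250000]
step 2: c = 0.981510, f(c) = 0.002197 > 0 → new bracket [0.981510, 1.250000]
step 3: c = 0.983015, f(c) = 0.000096 > 0 → new bracket [0.983015, 1.250000]

0.98301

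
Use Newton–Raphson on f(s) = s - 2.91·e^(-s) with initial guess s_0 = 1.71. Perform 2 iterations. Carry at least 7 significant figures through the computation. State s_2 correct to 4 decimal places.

Newton update: s ← s − f(s)/f'(s).
f'(s) = 1 + 2.91·e^(-s)
s_0 = 1.710000: f = 1.183681, f' = 1.526319 → s_1 = 1.710000 - (1.183681)/(1.526319) = 0.934487
s_1 = 0.934487: f = -0.208524, f' = 2.143011 → s_2 = 0.934487 - (-0.208524)/(2.143011) = 1.031791

1.0318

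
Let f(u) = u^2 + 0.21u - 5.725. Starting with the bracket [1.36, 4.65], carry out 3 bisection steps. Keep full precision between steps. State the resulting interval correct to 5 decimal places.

[2.18250, 2.59375]

f(1.360000) = -3.589800, f(4.650000) = 16.874000 (opposite signs)
step 1: m = 3.005000, f(m) = 3.936075 > 0 → root in [1.360000, 3.005000]
step 2: m = 2.182500, f(m) = -0.503369 < 0 → root in [2.182500, 3.005000]
step 3: m = 2.593750, f(m) = 1.547227 > 0 → root in [2.182500, 2.593750]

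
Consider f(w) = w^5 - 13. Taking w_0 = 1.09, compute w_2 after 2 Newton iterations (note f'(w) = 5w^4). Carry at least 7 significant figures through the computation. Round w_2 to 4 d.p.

w_0 = 1.090000: f = -11.461376, f' = 7.057908 → w_1 = 1.090000 - (-11.461376)/(7.057908) = 2.713906
w_1 = 2.713906: f = 134.222316, f' = 271.236992 → w_2 = 2.713906 - (134.222316)/(271.236992) = 2.219053

2.2191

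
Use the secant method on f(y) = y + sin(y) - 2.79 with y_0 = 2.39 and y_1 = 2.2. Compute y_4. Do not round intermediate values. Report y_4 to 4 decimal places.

1.8317

f(y_0) = 0.282803, f(y_1) = 0.218496
y_2 = 2.200000 - (0.218496)·(2.200000 - 2.390000)/(0.218496 - (0.282803)) = 1.554434; f(y_2) = -0.235700
y_3 = 1.554434 - (-0.235700)·(1.554434 - 2.200000)/(-0.235700 - (0.218496)) = 1.889443; f(y_3) = 0.049103
y_4 = 1.889443 - (0.049103)·(1.889443 - 1.554434)/(0.049103 - (-0.235700)) = 1.831684; f(y_4) = 0.007845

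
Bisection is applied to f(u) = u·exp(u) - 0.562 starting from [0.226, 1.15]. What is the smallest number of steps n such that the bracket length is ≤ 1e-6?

20

Initial width b − a = 1.15 − 0.226 = 0.924000.
After n steps the width is (b−a)/2^n; need (b−a)/2^n ≤ 1e-6.
So n ≥ log₂(0.924000/1e-6) = log₂(924000.0000) ≈ 19.8175.
Hence n = 20.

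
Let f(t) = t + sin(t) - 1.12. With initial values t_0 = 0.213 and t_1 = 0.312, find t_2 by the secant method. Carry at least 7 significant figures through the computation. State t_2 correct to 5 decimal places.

f(t_0) = -0.695607, f(t_1) = -0.501037
t_2 = 0.312000 - (-0.501037)·(0.312000 - 0.213000)/(-0.501037 - (-0.695607)) = 0.566935; f(t_2) = -0.016015

0.56694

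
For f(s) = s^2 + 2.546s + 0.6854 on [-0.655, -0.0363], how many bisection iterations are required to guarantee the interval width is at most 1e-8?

Initial width b − a = -0.0363 − -0.655 = 0.618700.
After n steps the width is (b−a)/2^n; need (b−a)/2^n ≤ 1e-8.
So n ≥ log₂(0.618700/1e-8) = log₂(61870000.0000) ≈ 25.8827.
Hence n = 26.

26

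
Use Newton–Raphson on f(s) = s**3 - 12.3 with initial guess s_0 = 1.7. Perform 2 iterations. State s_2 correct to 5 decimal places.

2.33088

f'(s) = 3s**2
s_0 = 1.700000: f = -7.387000, f' = 8.670000 → s_1 = 1.700000 - (-7.387000)/(8.670000) = 2.552018
s_1 = 2.552018: f = 4.320781, f' = 19.538395 → s_2 = 2.552018 - (4.320781)/(19.538395) = 2.330875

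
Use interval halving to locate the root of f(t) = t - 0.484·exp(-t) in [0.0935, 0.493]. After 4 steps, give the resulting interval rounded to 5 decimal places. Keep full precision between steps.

f(0.093500) = -0.347297, f(0.493000) = 0.197377 (opposite signs)
step 1: m = 0.293250, f(m) = -0.067734 < 0 → root in [0.293250, 0.493000]
step 2: m = 0.393125, f(m) = 0.066452 > 0 → root in [0.293250, 0.393125]
step 3: m = 0.343187, f(m) = -0.000213 < 0 → root in [0.343187, 0.393125]
step 4: m = 0.368156, f(m) = 0.033224 > 0 → root in [0.343187, 0.368156]

[0.34319, 0.36816]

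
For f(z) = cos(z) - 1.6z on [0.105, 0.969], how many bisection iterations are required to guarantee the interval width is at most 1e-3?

10

Initial width b − a = 0.969 − 0.105 = 0.864000.
After n steps the width is (b−a)/2^n; need (b−a)/2^n ≤ 1e-3.
So n ≥ log₂(0.864000/1e-3) = log₂(864.0000) ≈ 9.7549.
Hence n = 10.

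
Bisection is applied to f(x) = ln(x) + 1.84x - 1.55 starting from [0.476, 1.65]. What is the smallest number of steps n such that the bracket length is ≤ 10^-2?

7

Initial width b − a = 1.65 − 0.476 = 1.174000.
After n steps the width is (b−a)/2^n; need (b−a)/2^n ≤ 10^-2.
So n ≥ log₂(1.174000/10^-2) = log₂(117.4000) ≈ 6.8753.
Hence n = 7.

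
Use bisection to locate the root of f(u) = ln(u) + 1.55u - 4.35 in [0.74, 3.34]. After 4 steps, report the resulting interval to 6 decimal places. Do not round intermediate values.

[2.202500, 2.365000]

f(0.740000) = -3.504105, f(3.340000) = 2.032971 (opposite signs)
step 1: m = 2.040000, f(m) = -0.475050 < 0 → root in [2.040000, 3.340000]
step 2: m = 2.690000, f(m) = 0.809041 > 0 → root in [2.040000, 2.690000]
step 3: m = 2.365000, f(m) = 0.176528 > 0 → root in [2.040000, 2.365000]
step 4: m = 2.202500, f(m) = -0.146532 < 0 → root in [2.202500, 2.365000]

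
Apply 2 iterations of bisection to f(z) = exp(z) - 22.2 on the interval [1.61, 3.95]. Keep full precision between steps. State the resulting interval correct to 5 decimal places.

[2.78000, 3.36500]

f(1.610000) = -17.197189, f(3.950000) = 29.735367 (opposite signs)
step 1: m = 2.780000, f(m) = -6.080979 < 0 → root in [2.780000, 3.950000]
step 2: m = 3.365000, f(m) = 6.733497 > 0 → root in [2.780000, 3.365000]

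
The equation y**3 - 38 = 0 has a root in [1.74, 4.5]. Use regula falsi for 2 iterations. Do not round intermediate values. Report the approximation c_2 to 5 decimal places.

3.19187

f(1.740000) = -32.731976, f(4.500000) = 53.125000
step 1: c = 2.792218, f(c) = -16.230525 < 0 → new bracket [2.792218, 4.500000]
step 2: c = 3.191872, f(c) = -5.481065 < 0 → new bracket [3.191872, 4.500000]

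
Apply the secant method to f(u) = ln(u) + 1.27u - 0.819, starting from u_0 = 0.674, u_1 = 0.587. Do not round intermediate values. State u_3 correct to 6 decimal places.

0.809527

Secant update: u_(k+1) = u_k − f(u_k)·(u_k − u_(k-1))/(f(u_k) − f(u_(k-1))).
f(u_0) = -0.357545, f(u_1) = -0.606240
u_2 = 0.587000 - (-0.606240)·(0.587000 - 0.674000)/(-0.606240 - (-0.357545)) = 0.799078; f(u_2) = -0.028466
u_3 = 0.799078 - (-0.028466)·(0.799078 - 0.587000)/(-0.028466 - (-0.606240)) = 0.809527; f(u_3) = -0.002205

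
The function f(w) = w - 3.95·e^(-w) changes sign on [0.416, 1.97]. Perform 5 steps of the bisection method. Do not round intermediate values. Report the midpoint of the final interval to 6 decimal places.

f(0.416000) = -2.189737, f(1.970000) = 1.419145 (opposite signs)
step 1: m = 1.193000, f(m) = -0.005074 < 0 → root in [1.193000, 1.970000]
step 2: m = 1.581500, f(m) = 0.769118 > 0 → root in [1.193000, 1.581500]
step 3: m = 1.387250, f(m) = 0.400693 > 0 → root in [1.193000, 1.387250]
step 4: m = 1.290125, f(m) = 0.202941 > 0 → root in [1.193000, 1.290125]
step 5: m = 1.241563, f(m) = 0.100279 > 0 → root in [1.193000, 1.241563]
Midpoint of [1.193000, 1.241563] = 1.217281

1.217281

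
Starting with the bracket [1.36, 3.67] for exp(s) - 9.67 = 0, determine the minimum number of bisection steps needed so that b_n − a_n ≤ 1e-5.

Initial width b − a = 3.67 − 1.36 = 2.310000.
After n steps the width is (b−a)/2^n; need (b−a)/2^n ≤ 1e-5.
So n ≥ log₂(2.310000/1e-5) = log₂(231000.0000) ≈ 17.8175.
Hence n = 18.

18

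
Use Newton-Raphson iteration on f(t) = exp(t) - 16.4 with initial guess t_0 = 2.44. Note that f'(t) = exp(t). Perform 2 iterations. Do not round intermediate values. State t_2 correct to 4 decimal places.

Newton update: t ← t − f(t)/f'(t).
t_0 = 2.440000: f = -4.926959, f' = 11.473041 → t_1 = 2.440000 - (-4.926959)/(11.473041) = 2.869438
t_1 = 2.869438: f = 1.227108, f' = 17.627108 → t_2 = 2.869438 - (1.227108)/(17.627108) = 2.799823

2.7998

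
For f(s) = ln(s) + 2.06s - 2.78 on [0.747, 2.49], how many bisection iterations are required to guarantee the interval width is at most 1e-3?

Initial width b − a = 2.49 − 0.747 = 1.743000.
After n steps the width is (b−a)/2^n; need (b−a)/2^n ≤ 1e-3.
So n ≥ log₂(1.743000/1e-3) = log₂(1743.0000) ≈ 10.7674.
Hence n = 11.

11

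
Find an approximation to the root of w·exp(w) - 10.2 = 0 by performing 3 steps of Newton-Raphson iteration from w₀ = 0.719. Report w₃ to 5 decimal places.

2.04372

f'(w) = (w + 1)·exp(w)
w_0 = 0.719000: f = -8.724339, f' = 3.528041 → w_1 = 0.719000 - (-8.724339)/(3.528041) = 3.191857
w_1 = 3.191857: f = 67.469237, f' = 102.002798 → w_2 = 3.191857 - (67.469237)/(102.002798) = 2.530412
w_2 = 2.530412: f = 21.578613, f' = 44.337287 → w_3 = 2.530412 - (21.578613)/(44.337287) = 2.043719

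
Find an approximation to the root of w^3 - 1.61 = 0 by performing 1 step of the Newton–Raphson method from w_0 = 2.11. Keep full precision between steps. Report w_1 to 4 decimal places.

Newton update: w ← w − f(w)/f'(w).
f'(w) = 3w^2
w_0 = 2.110000: f = 7.783931, f' = 13.356300 → w_1 = 2.110000 - (7.783931)/(13.356300) = 1.527209

1.5272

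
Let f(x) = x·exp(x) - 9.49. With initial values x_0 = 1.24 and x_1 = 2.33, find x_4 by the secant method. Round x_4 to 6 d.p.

f(x_0) = -5.205039, f(x_1) = 14.457604
x_2 = 2.330000 - (14.457604)·(2.330000 - 1.240000)/(14.457604 - (-5.205039)) = 1.528542; f(x_2) = -2.441211
x_3 = 1.528542 - (-2.441211)·(1.528542 - 2.330000)/(-2.441211 - (14.457604)) = 1.644321; f(x_3) = -0.976543
x_4 = 1.644321 - (-0.976543)·(1.644321 - 1.528542)/(-0.976543 - (-2.441211)) = 1.721514; f(x_4) = 0.138417

1.721514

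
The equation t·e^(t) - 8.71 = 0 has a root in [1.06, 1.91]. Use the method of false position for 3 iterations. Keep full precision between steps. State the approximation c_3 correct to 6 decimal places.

f(1.060000) = -5.650447, f(1.910000) = 4.188400
step 1: c = 1.548155, f(c) = -1.429362 < 0 → new bracket [1.548155, 1.910000]
step 2: c = 1.640221, f(c) = -0.252510 < 0 → new bracket [1.640221, 1.910000]
step 3: c = 1.655561, f(c) = -0.041457 < 0 → new bracket [1.655561, 1.910000]

1.655561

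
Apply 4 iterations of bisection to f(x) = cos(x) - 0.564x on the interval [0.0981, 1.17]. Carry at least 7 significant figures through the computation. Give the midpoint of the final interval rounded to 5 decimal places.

f(0.098100) = 0.939864, f(1.170000) = -0.269728 (opposite signs)
step 1: m = 0.634050, f(m) = 0.448031 > 0 → root in [0.634050, 1.170000]
step 2: m = 0.902025, f(m) = 0.111280 > 0 → root in [0.902025, 1.170000]
step 3: m = 1.036013, f(m) = -0.074656 < 0 → root in [0.902025, 1.036013]
step 4: m = 0.969019, f(m) = 0.019582 > 0 → root in [0.969019, 1.036013]
Midpoint of [0.969019, 1.036013] = 1.002516

1.00252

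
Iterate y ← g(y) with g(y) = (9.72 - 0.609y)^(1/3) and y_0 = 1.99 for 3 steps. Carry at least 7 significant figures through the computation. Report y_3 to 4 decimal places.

2.0391

y_1 = g(1.990000) = 2.041475
y_2 = g(2.041475) = 2.038964
y_3 = g(2.038964) = 2.039087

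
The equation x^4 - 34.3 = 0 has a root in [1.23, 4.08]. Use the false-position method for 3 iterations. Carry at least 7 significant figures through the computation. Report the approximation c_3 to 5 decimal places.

False-position update: c = (a·f(b) − b·f(a))/(f(b) − f(a)); replace the endpoint whose sign matches f(c).
f(1.230000) = -32.011134, f(4.080000) = 242.802633
step 1: c = 1.561977, f(c) = -28.347518 < 0 → new bracket [1.561977, 4.080000]
step 2: c = 1.825224, f(c) = -23.201478 < 0 → new bracket [1.825224, 4.080000]
step 3: c = 2.021891, f(c) = -17.587900 < 0 → new bracket [2.021891, 4.080000]

2.02189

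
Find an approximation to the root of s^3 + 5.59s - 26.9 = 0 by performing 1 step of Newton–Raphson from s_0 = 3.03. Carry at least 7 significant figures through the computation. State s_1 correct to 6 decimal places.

f'(s) = 3s^2 + 5.59
s_0 = 3.030000: f = 17.855827, f' = 33.132700 → s_1 = 3.030000 - (17.855827)/(33.132700) = 2.491081

2.491081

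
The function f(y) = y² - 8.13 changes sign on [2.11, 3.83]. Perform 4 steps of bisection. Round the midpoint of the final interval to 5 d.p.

f(2.110000) = -3.677900, f(3.830000) = 6.538900 (opposite signs)
step 1: m = 2.970000, f(m) = 0.690900 > 0 → root in [2.110000, 2.970000]
step 2: m = 2.540000, f(m) = -1.678400 < 0 → root in [2.540000, 2.970000]
step 3: m = 2.755000, f(m) = -0.539975 < 0 → root in [2.755000, 2.970000]
step 4: m = 2.862500, f(m) = 0.063906 > 0 → root in [2.755000, 2.862500]
Midpoint of [2.755000, 2.862500] = 2.808750

2.80875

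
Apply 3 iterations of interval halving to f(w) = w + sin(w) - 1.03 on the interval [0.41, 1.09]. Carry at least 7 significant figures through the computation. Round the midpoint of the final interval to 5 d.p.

f(0.410000) = -0.221391, f(1.090000) = 0.946627 (opposite signs)
step 1: m = 0.750000, f(m) = 0.401639 > 0 → root in [0.410000, 0.750000]
step 2: m = 0.580000, f(m) = 0.098024 > 0 → root in [0.410000, 0.580000]
step 3: m = 0.495000, f(m) = -0.059968 < 0 → root in [0.495000, 0.580000]
Midpoint of [0.495000, 0.580000] = 0.537500

0.53750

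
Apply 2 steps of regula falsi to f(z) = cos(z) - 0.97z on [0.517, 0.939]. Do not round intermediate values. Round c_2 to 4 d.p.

f(0.517000) = 0.367816, f(0.939000) = -0.320235
step 1: c = 0.742591, f(c) = 0.016405 > 0 → new bracket [0.742591, 0.939000]
step 2: c = 0.752163, f(c) = 0.000615 > 0 → new bracket [0.752163, 0.939000]

0.7522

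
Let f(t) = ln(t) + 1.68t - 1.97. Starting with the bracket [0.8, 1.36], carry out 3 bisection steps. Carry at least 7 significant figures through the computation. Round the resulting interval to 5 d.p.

[1.08000, 1.15000]

f(0.800000) = -0.849144, f(1.360000) = 0.622285 (opposite signs)
step 1: m = 1.080000, f(m) = -0.078639 < 0 → root in [1.080000, 1.360000]
step 2: m = 1.220000, f(m) = 0.278451 > 0 → root in [1.080000, 1.220000]
step 3: m = 1.150000, f(m) = 0.101762 > 0 → root in [1.080000, 1.150000]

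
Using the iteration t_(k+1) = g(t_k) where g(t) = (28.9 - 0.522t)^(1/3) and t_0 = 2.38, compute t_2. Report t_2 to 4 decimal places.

3.0119

t_1 = g(2.380000) = 3.024162
t_2 = g(3.024162) = 3.011856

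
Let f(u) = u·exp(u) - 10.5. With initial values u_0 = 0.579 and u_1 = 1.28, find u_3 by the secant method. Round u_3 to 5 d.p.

1.57300

f(u_0) = -9.466917, f(u_1) = -5.896301
u_2 = 1.280000 - (-5.896301)·(1.280000 - 0.579000)/(-5.896301 - (-9.466917)) = 2.437589; f(u_2) = 17.399224
u_3 = 2.437589 - (17.399224)·(2.437589 - 1.280000)/(17.399224 - (-5.896301)) = 1.572996; f(u_3) = -2.916476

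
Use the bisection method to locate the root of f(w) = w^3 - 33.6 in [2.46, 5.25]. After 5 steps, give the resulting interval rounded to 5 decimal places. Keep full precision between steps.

f(2.460000) = -18.713064, f(5.250000) = 111.103125 (opposite signs)
step 1: m = 3.855000, f(m) = 23.689251 > 0 → root in [2.460000, 3.855000]
step 2: m = 3.157500, f(m) = -2.120337 < 0 → root in [3.157500, 3.855000]
step 3: m = 3.506250, f(m) = 9.505098 > 0 → root in [3.157500, 3.506250]
step 4: m = 3.331875, f(m) = 3.388447 > 0 → root in [3.157500, 3.331875]
step 5: m = 3.244687, f(m) = 0.560060 > 0 → root in [3.157500, 3.244687]

[3.15750, 3.24469]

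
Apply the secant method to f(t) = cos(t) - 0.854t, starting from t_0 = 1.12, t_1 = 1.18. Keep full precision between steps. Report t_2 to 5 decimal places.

f(t_0) = -0.520798, f(t_1) = -0.626795
t_2 = 1.180000 - (-0.626795)·(1.180000 - 1.120000)/(-0.626795 - (-0.520798)) = 0.825202; f(t_2) = -0.026314

0.82520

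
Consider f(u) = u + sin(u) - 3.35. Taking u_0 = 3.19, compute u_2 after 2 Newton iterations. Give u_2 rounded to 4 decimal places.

Newton update: u ← u − f(u)/f'(u).
f'(u) = 1 + cos(u)
u_0 = 3.190000: f = -0.208388, f' = 0.001171 → u_1 = 3.190000 - (-0.208388)/(0.001171) = 181.085876
u_1 = 181.085876: f = 176.832964, f' = 1.429825 → u_2 = 181.085876 - (176.832964)/(1.429825) = 57.411316

57.4113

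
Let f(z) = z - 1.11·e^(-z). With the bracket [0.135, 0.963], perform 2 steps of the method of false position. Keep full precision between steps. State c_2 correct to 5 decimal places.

0.60876

False-position update: c = (a·f(b) − b·f(a))/(f(b) − f(a)); replace the endpoint whose sign matches f(c).
f(0.135000) = -0.834825, f(0.963000) = 0.539262
step 1: c = 0.638050, f(c) = 0.051614 > 0 → new bracket [0.135000, 0.638050]
step 2: c = 0.608760, f(c) = 0.004892 > 0 → new bracket [0.135000, 0.608760]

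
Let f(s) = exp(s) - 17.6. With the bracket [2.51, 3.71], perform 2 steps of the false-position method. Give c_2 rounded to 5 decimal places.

f(2.510000) = -5.295070, f(3.710000) = 23.253807
step 1: c = 2.732569, f(c) = -2.227678 < 0 → new bracket [2.732569, 3.710000]
step 2: c = 2.818019, f(c) = -0.856352 < 0 → new bracket [2.818019, 3.710000]

2.81802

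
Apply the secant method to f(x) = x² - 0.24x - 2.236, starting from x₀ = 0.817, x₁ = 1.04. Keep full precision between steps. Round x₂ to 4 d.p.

Secant update: x_(k+1) = x_k − f(x_k)·(x_k − x_(k-1))/(f(x_k) − f(x_(k-1))).
f(x_0) = -1.764591, f(x_1) = -1.404000
x_2 = 1.040000 - (-1.404000)·(1.040000 - 0.817000)/(-1.404000 - (-1.764591)) = 1.908275; f(x_2) = 0.947526

1.9083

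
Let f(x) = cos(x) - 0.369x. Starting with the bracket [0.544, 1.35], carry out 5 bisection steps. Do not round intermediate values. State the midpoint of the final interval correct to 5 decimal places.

1.13591

f(0.544000) = 0.654909, f(1.350000) = -0.279143 (opposite signs)
step 1: m = 0.947000, f(m) = 0.234678 > 0 → root in [0.947000, 1.350000]
step 2: m = 1.148500, f(m) = -0.013940 < 0 → root in [0.947000, 1.148500]
step 3: m = 1.047750, f(m) = 0.112902 > 0 → root in [1.047750, 1.148500]
step 4: m = 1.098125, f(m) = 0.050058 > 0 → root in [1.098125, 1.148500]
step 5: m = 1.123312, f(m) = 0.018196 > 0 → root in [1.123312, 1.148500]
Midpoint of [1.123312, 1.148500] = 1.135906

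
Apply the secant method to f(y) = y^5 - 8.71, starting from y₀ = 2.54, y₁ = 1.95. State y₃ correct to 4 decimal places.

Secant update: y_(k+1) = y_k − f(y_k)·(y_k − y_(k-1))/(f(y_k) − f(y_(k-1))).
f(y_0) = 97.012782, f(y_1) = 19.485062
y_2 = 1.950000 - (19.485062)·(1.950000 - 2.540000)/(19.485062 - (97.012782)) = 1.801715; f(y_2) = 10.275876
y_3 = 1.801715 - (10.275876)·(1.801715 - 1.950000)/(10.275876 - (19.485062)) = 1.636255; f(y_3) = 3.018823

1.6363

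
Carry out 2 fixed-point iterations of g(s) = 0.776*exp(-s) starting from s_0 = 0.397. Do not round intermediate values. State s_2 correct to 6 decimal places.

s_1 = g(0.397000) = 0.521731
s_2 = g(0.521731) = 0.460550

0.460550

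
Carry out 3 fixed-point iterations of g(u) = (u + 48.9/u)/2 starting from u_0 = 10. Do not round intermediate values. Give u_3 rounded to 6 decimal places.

6.992867

u_1 = g(10.000000) = 7.445000
u_2 = g(7.445000) = 7.006583
u_3 = g(7.006583) = 6.992867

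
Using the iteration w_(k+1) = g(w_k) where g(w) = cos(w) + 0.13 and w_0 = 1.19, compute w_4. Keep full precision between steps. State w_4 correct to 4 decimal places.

w_1 = g(1.190000) = 0.501660
w_2 = g(0.501660) = 1.006786
w_3 = g(1.006786) = 0.664580
w_4 = g(0.664580) = 0.917176

0.9172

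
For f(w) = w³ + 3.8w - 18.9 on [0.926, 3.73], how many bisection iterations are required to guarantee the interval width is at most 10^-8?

29

Initial width b − a = 3.73 − 0.926 = 2.804000.
After n steps the width is (b−a)/2^n; need (b−a)/2^n ≤ 10^-8.
So n ≥ log₂(2.804000/10^-8) = log₂(280400000.0000) ≈ 28.0629.
Hence n = 29.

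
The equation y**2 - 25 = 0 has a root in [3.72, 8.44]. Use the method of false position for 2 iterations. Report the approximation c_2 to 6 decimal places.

4.904752

f(3.720000) = -11.161600, f(8.440000) = 46.233600
step 1: c = 4.637895, f(c) = -3.489932 < 0 → new bracket [4.637895, 8.440000]
step 2: c = 4.904752, f(c) = -0.943407 < 0 → new bracket [4.904752, 8.440000]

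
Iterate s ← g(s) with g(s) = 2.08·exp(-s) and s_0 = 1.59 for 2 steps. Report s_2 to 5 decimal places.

s_1 = g(1.590000) = 0.424165
s_2 = g(0.424165) = 1.360977

1.36098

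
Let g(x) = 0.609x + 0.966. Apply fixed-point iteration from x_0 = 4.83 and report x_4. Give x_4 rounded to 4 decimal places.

2.7951

x_1 = g(4.830000) = 3.907470
x_2 = g(3.907470) = 3.345649
x_3 = g(3.345649) = 3.003500
x_4 = g(3.003500) = 2.795132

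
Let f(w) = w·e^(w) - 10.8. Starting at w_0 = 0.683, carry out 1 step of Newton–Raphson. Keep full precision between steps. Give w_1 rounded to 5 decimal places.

f'(w) = (w + 1)·e^(w)
w_0 = 0.683000: f = -9.447791, f' = 3.332017 → w_1 = 0.683000 - (-9.447791)/(3.332017) = 3.518457

3.51846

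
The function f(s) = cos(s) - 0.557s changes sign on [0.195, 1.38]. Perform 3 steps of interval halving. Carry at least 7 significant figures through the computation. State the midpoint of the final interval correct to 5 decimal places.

f(0.195000) = 0.872433, f(1.380000) = -0.579019 (opposite signs)
step 1: m = 0.787500, f(m) = 0.266981 > 0 → root in [0.787500, 1.380000]
step 2: m = 1.083750, f(m) = -0.135631 < 0 → root in [0.787500, 1.083750]
step 3: m = 0.935625, f(m) = 0.072172 > 0 → root in [0.935625, 1.083750]
Midpoint of [0.935625, 1.083750] = 1.009688

1.00969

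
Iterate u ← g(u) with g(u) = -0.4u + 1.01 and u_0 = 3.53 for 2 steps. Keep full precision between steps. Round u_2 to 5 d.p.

u_1 = g(3.530000) = -0.402000
u_2 = g(-0.402000) = 1.170800

1.17080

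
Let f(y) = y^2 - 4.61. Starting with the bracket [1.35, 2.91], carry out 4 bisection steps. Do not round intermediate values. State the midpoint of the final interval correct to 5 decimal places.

f(1.350000) = -2.787500, f(2.910000) = 3.858100 (opposite signs)
step 1: m = 2.130000, f(m) = -0.073100 < 0 → root in [2.130000, 2.910000]
step 2: m = 2.520000, f(m) = 1.740400 > 0 → root in [2.130000, 2.520000]
step 3: m = 2.325000, f(m) = 0.795625 > 0 → root in [2.130000, 2.325000]
step 4: m = 2.227500, f(m) = 0.351756 > 0 → root in [2.130000, 2.227500]
Midpoint of [2.130000, 2.227500] = 2.178750

2.17875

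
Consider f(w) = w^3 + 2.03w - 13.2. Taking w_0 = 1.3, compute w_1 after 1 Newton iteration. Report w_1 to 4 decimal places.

2.4780

f'(w) = 3w^2 + 2.03
w_0 = 1.300000: f = -8.364000, f' = 7.100000 → w_1 = 1.300000 - (-8.364000)/(7.100000) = 2.478028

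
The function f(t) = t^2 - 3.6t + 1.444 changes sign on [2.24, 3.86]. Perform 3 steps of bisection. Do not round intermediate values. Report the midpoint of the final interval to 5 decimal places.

f(2.240000) = -1.602400, f(3.860000) = 2.447600 (opposite signs)
step 1: m = 3.050000, f(m) = -0.233500 < 0 → root in [3.050000, 3.860000]
step 2: m = 3.455000, f(m) = 0.943025 > 0 → root in [3.050000, 3.455000]
step 3: m = 3.252500, f(m) = 0.313756 > 0 → root in [3.050000, 3.252500]
Midpoint of [3.050000, 3.252500] = 3.151250

3.15125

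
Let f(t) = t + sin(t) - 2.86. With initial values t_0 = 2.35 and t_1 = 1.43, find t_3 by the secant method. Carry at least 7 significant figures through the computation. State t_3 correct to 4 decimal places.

Secant update: t_(k+1) = t_k − f(t_k)·(t_k − t_(k-1))/(f(t_k) − f(t_(k-1))).
f(t_0) = 0.201473, f(t_1) = -0.439895
t_2 = 1.430000 - (-0.439895)·(1.430000 - 2.350000)/(-0.439895 - (0.201473)) = 2.061000; f(t_2) = 0.083237
t_3 = 2.061000 - (0.083237)·(2.061000 - 1.430000)/(0.083237 - (-0.439895)) = 1.960600; f(t_3) = 0.025584

1.9606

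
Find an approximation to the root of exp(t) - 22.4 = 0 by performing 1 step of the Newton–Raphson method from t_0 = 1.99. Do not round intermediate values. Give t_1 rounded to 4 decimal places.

Newton update: t ← t − f(t)/f'(t).
f'(t) = exp(t)
t_0 = 1.990000: f = -15.084466, f' = 7.315534 → t_1 = 1.990000 - (-15.084466)/(7.315534) = 4.051978

4.0520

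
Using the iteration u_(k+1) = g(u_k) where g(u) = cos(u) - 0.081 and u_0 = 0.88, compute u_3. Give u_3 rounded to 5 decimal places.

u_1 = g(0.880000) = 0.556151
u_2 = g(0.556151) = 0.768293
u_3 = g(0.768293) = 0.638098

0.63810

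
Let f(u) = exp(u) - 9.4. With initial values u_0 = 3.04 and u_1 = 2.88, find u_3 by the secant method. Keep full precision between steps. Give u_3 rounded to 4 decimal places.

f(u_0) = 11.505243, f(u_1) = 8.414273
u_2 = 2.880000 - (8.414273)·(2.880000 - 3.040000)/(8.414273 - (11.505243)) = 2.444446; f(u_2) = 2.124166
u_3 = 2.444446 - (2.124166)·(2.444446 - 2.880000)/(2.124166 - (8.414273)) = 2.297360; f(u_3) = 0.547885

2.2974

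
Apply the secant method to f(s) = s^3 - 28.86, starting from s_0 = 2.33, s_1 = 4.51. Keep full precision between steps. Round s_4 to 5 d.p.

3.07844

f(s_0) = -16.210663, f(s_1) = 62.873851
s_2 = 4.510000 - (62.873851)·(4.510000 - 2.330000)/(62.873851 - (-16.210663)) = 2.776854; f(s_2) = -7.447902
s_3 = 2.776854 - (-7.447902)·(2.776854 - 4.510000)/(-7.447902 - (62.873851)) = 2.960415; f(s_3) = -2.914761
s_4 = 2.960415 - (-2.914761)·(2.960415 - 2.776854)/(-2.914761 - (-7.447902)) = 3.078442; f(s_4) = 0.313801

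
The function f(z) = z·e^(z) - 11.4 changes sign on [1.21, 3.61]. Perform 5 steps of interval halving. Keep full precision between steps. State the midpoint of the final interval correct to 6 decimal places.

1.847500

f(1.210000) = -7.342284, f(3.610000) = 122.047451 (opposite signs)
step 1: m = 2.410000, f(m) = 15.432846 > 0 → root in [1.210000, 2.410000]
step 2: m = 1.810000, f(m) = -0.340090 < 0 → root in [1.810000, 2.410000]
step 3: m = 2.110000, f(m) = 6.003789 > 0 → root in [1.810000, 2.110000]
step 4: m = 1.960000, f(m) = 2.514681 > 0 → root in [1.810000, 1.960000]
step 5: m = 1.885000, f(m) = 1.015278 > 0 → root in [1.810000, 1.885000]
Midpoint of [1.810000, 1.885000] = 1.847500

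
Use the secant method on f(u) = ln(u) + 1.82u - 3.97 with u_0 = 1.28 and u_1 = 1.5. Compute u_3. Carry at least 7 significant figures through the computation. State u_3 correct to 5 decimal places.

f(u_0) = -1.393540, f(u_1) = -0.834535
u_2 = 1.500000 - (-0.834535)·(1.500000 - 1.280000)/(-0.834535 - (-1.393540)) = 1.828437; f(u_2) = -0.038784
u_3 = 1.828437 - (-0.038784)·(1.828437 - 1.500000)/(-0.038784 - (-0.834535)) = 1.844444; f(u_3) = -0.000933

1.84444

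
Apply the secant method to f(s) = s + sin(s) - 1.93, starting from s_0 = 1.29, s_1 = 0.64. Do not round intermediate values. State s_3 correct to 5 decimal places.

1.06103

f(s_0) = 0.320835, f(s_1) = -0.692805
s_2 = 0.640000 - (-0.692805)·(0.640000 - 1.290000)/(-0.692805 - (0.320835)) = 1.084263; f(s_2) = 0.038223
s_3 = 1.084263 - (0.038223)·(1.084263 - 0.640000)/(0.038223 - (-0.692805)) = 1.061035; f(s_3) = 0.003895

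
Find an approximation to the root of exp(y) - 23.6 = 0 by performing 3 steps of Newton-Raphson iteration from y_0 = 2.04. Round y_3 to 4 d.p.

f'(y) = exp(y)
y_0 = 2.040000: f = -15.909391, f' = 7.690609 → y_1 = 2.040000 - (-15.909391)/(7.690609) = 4.108678
y_1 = 4.108678: f = 37.266173, f' = 60.866173 → y_2 = 4.108678 - (37.266173)/(60.866173) = 3.496413
y_2 = 3.496413: f = 9.396895, f' = 32.996895 → y_3 = 3.496413 - (9.396895)/(32.996895) = 3.211632

3.2116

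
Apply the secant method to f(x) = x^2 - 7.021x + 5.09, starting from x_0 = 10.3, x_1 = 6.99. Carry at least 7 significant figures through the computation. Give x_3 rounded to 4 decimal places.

6.2385

Secant update: x_(k+1) = x_k − f(x_k)·(x_k − x_(k-1))/(f(x_k) − f(x_(k-1))).
f(x_0) = 38.863700, f(x_1) = 4.873310
x_2 = 6.990000 - (4.873310)·(6.990000 - 10.300000)/(4.873310 - (38.863700)) = 6.515435; f(x_2) = 1.796023
x_3 = 6.515435 - (1.796023)·(6.515435 - 6.990000)/(1.796023 - (4.873310)) = 6.238460; f(x_3) = 0.208157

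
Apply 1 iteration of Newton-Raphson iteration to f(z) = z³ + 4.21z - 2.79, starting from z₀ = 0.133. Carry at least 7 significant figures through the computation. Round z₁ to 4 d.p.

Newton update: z ← z − f(z)/f'(z).
f'(z) = 3z² + 4.21
z_0 = 0.133000: f = -2.227717, f' = 4.263067 → z_1 = 0.133000 - (-2.227717)/(4.263067) = 0.655562

0.6556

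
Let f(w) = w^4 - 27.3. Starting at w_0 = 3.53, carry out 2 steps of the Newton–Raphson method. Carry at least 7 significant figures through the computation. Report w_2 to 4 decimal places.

2.4120

f'(w) = 4w^3
w_0 = 3.530000: f = 127.974029, f' = 175.947908 → w_1 = 3.530000 - (127.974029)/(175.947908) = 2.802660
w_1 = 2.802660: f = 34.399464, f' = 88.058449 → w_2 = 2.802660 - (34.399464)/(88.058449) = 2.412016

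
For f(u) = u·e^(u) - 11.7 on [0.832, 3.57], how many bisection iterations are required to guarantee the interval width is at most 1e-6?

22

Initial width b − a = 3.57 − 0.832 = 2.738000.
After n steps the width is (b−a)/2^n; need (b−a)/2^n ≤ 1e-6.
So n ≥ log₂(2.738000/1e-6) = log₂(2738000.0000) ≈ 21.3847.
Hence n = 22.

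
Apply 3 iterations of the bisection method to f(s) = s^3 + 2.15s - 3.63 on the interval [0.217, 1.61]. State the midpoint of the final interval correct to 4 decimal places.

f(0.217000) = -3.153232, f(1.610000) = 4.004781 (opposite signs)
step 1: m = 0.913500, f(m) = -0.903675 < 0 → root in [0.913500, 1.610000]
step 2: m = 1.261750, f(m) = 1.091485 > 0 → root in [0.913500, 1.261750]
step 3: m = 1.087625, f(m) = -0.005024 < 0 → root in [1.087625, 1.261750]
Midpoint of [1.087625, 1.261750] = 1.174688

1.1747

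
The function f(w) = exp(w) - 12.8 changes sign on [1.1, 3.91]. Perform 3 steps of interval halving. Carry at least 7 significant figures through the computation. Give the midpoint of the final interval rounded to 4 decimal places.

2.6806

f(1.100000) = -9.795834, f(3.910000) = 37.098952 (opposite signs)
step 1: m = 2.505000, f(m) = -0.556441 < 0 → root in [2.505000, 3.910000]
step 2: m = 3.207500, f(m) = 11.917216 > 0 → root in [2.505000, 3.207500]
step 3: m = 2.856250, f(m) = 4.596169 > 0 → root in [2.505000, 2.856250]
Midpoint of [2.505000, 2.856250] = 2.680625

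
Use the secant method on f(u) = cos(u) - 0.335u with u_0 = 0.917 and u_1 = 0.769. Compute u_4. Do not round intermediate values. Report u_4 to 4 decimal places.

1.1686

f(u_0) = 0.301009, f(u_1) = 0.460991
u_2 = 0.769000 - (0.460991)·(0.769000 - 0.917000)/(0.460991 - (0.301009)) = 1.195464; f(u_2) = -0.033899
u_3 = 1.195464 - (-0.033899)·(1.195464 - 0.769000)/(-0.033899 - (0.460991)) = 1.166252; f(u_3) = 0.002905
u_4 = 1.166252 - (0.002905)·(1.166252 - 1.195464)/(0.002905 - (-0.033899)) = 1.168558; f(u_4) = 0.000012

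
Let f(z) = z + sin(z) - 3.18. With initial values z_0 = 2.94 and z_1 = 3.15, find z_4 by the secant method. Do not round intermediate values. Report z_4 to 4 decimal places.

3.2222

f(z_0) = -0.039770, f(z_1) = -0.038407
z_2 = 3.150000 - (-0.038407)·(3.150000 - 2.940000)/(-0.038407 - (-0.039770)) = 9.068485; f(z_2) = 6.237287
z_3 = 9.068485 - (6.237287)·(9.068485 - 3.150000)/(6.237287 - (-0.038407)) = 3.186221; f(z_3) = -0.038393
z_4 = 3.186221 - (-0.038393)·(3.186221 - 9.068485)/(-0.038393 - (6.237287)) = 3.222207; f(z_4) = -0.038320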